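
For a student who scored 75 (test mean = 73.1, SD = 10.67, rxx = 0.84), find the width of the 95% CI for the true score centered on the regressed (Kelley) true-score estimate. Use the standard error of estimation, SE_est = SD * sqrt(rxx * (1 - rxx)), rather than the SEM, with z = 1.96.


True score estimate = 0.84*75 + 0.16*73.1 = 74.696
SE_est = SD * sqrt(rxx * (1 - rxx)) = 10.67 * sqrt(0.84 * 0.16) = 10.67 * sqrt(0.1344) = 3.911687
CI = T_est +/- z * SE_est, so width = 2 * z * SE_est = 2 * 1.96 * 3.911687
Width = 15.3338

15.3338


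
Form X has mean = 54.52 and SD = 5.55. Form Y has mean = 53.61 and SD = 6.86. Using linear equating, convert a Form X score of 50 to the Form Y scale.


slope = SD_Y / SD_X = 6.86 / 5.55 ~ 1.236
intercept = mean_Y - slope * mean_X = 53.61 - (6.86 / 5.55) * 54.52 ~ -13.7787
Y = slope * X + intercept. To avoid rounding drift from the rounded slope/intercept, evaluate the equivalent form Y = mean_Y + SD_Y * (X - mean_X) / SD_X at full precision:
Y = 53.61 + 6.86 * (50 - 54.52) / 5.55
Y = 53.61 - 6.86 * 4.52 / 5.55
Y = 53.61 - 31.0072 / 5.55
Y = 53.61 - 5.5869
Y = 48.0231

48.0231


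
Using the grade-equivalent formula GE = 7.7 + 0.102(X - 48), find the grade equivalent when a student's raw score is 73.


raw - median = 73 - 48 = 25
slope * diff = 0.102 * 25 = 2.55
GE = 7.7 + 2.55
GE = 10.25

10.25


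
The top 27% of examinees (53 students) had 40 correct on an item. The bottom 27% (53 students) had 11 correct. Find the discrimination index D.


p_upper = 40/53 = 0.7547
p_lower = 11/53 = 0.2075
D = 0.7547 - 0.2075 = 0.5472

0.5472


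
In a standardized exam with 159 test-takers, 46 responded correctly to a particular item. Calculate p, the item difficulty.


Item difficulty p = number correct / total examinees
p = 46 / 159
p = 0.2893

0.2893


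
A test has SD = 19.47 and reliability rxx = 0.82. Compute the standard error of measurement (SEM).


SEM = SD * sqrt(1 - rxx)
SEM = 19.47 * sqrt(1 - 0.82)
SEM = 19.47 * sqrt(0.18) = 19.47 * 0.424264
SEM = 8.2604

8.2604


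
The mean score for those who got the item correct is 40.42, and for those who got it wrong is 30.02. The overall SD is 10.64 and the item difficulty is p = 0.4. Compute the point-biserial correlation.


q = 1 - p = 0.6
rpb = ((M1 - M0) / SD) * sqrt(p * q)
rpb = ((40.42 - 30.02) / 10.64) * sqrt(0.4 * 0.6)
rpb = 0.4788

0.4788


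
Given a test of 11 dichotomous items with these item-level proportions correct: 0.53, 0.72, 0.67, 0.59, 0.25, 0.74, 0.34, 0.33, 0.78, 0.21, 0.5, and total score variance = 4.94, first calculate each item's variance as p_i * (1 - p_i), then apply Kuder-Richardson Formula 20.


For each item, compute p_i * q_i:
  Item 1: 0.53 * 0.47 = 0.2491
  Item 2: 0.72 * 0.28 = 0.2016
  Item 3: 0.67 * 0.33 = 0.2211
  Item 4: 0.59 * 0.41 = 0.2419
  Item 5: 0.25 * 0.75 = 0.1875
  Item 6: 0.74 * 0.26 = 0.1924
  Item 7: 0.34 * 0.66 = 0.2244
  Item 8: 0.33 * 0.67 = 0.2211
  Item 9: 0.78 * 0.22 = 0.1716
  Item 10: 0.21 * 0.79 = 0.1659
  Item 11: 0.5 * 0.5 = 0.25
Sum(p_i * q_i) = 0.2491 + 0.2016 + 0.2211 + 0.2419 + 0.1875 + 0.1924 + 0.2244 + 0.2211 + 0.1716 + 0.1659 + 0.25 = 2.3266
KR-20 = (k/(k-1)) * (1 - Sum(p_i*q_i) / Var_total)
= (11/10) * (1 - 2.3266/4.94)
= 1.1 * 0.529
KR-20 = 0.5819

0.5819


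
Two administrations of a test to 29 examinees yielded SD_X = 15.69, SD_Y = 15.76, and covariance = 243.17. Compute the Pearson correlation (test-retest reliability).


r = cov(X,Y) / (SD_X * SD_Y)
r = 243.17 / (15.69 * 15.76)
r = 243.17 / 247.2744
r = 0.9834

0.9834


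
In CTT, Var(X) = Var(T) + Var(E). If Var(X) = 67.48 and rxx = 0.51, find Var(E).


var_true = rxx * var_obs = 0.51 * 67.48 = 34.4148
var_error = var_obs - var_true
var_error = 67.48 - 34.4148
var_error = 33.0652

33.0652


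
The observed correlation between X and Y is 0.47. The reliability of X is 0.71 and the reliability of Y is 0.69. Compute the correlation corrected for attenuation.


r_corrected = rxy / sqrt(rxx * ryy)
= 0.47 / sqrt(0.71 * 0.69)
= 0.47 / sqrt(0.4899)
= 0.47 / 0.699929
r_corrected = 0.6715

0.6715


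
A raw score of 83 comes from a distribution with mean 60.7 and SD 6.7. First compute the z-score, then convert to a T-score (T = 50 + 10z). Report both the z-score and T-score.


z = (X - mean) / SD = (83 - 60.7) / 6.7
z = 22.3 / 6.7
z = 3.3284
T-score = T = 50 + 10z
Carry z at full precision (z = 22.3 / 6.7) into the conversion:
T-score = 50 + 10 * (22.3 / 6.7) = 50 + 223 / 6.7
T-score = 50 + 33.2836
T-score = 83.2836

83.2836


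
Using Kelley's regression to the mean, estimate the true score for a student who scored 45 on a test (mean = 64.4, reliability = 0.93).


T_est = rxx * X + (1 - rxx) * mean
T_est = 0.93 * 45 + 0.07 * 64.4
T_est = 41.85 + 4.508
T_est = 46.358

46.358


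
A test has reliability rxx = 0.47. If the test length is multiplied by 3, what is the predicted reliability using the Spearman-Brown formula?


r_new = (n * rxx) / (1 + (n-1) * rxx)
r_new = (3 * 0.47) / (1 + 2 * 0.47)
r_new = 1.41 / 1.94
r_new = 0.7268

0.7268


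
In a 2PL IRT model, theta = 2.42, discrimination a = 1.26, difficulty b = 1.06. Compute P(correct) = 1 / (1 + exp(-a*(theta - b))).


a*(theta - b) = 1.26 * (2.42 - 1.06) = 1.7136
exp(-1.7136) = 0.1802
P = 1 / (1 + 0.1802)
P = 0.8473

0.8473


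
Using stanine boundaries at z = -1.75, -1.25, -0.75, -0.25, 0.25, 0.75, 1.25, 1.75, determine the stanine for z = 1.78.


Stanine boundaries: [-1.75, -1.25, -0.75, -0.25, 0.25, 0.75, 1.25, 1.75]
z = 1.78
Check each boundary:
  z >= -1.75 -> could be stanine 2
  z >= -1.25 -> could be stanine 3
  z >= -0.75 -> could be stanine 4
  z >= -0.25 -> could be stanine 5
  z >= 0.25 -> could be stanine 6
  z >= 0.75 -> could be stanine 7
  z >= 1.25 -> could be stanine 8
  z >= 1.75 -> could be stanine 9
Highest qualifying boundary gives stanine = 9

9


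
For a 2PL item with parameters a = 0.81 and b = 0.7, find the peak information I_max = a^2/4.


For 2PL, max info at theta = b = 0.7
I_max = a^2 / 4 = 0.81^2 / 4
= 0.6561 / 4
I_max = 0.164

0.164


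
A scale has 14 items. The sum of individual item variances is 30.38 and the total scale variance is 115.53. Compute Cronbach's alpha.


alpha = (k/(k-1)) * (1 - sum(si^2)/s_total^2)
= (14/13) * (1 - 30.38/115.53)
alpha = 0.7937

0.7937


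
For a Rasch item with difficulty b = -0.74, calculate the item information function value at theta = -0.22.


P = 1/(1+exp(-(-0.22--0.74))) = 0.6271
I = P*(1-P) = 0.6271 * 0.3729
I = 0.2338

0.2338


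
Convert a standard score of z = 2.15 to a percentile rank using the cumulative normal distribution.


CDF(z) = 0.5 * (1 + erf(z/sqrt(2)))
erf(1.5203) = 0.9684
CDF = 0.9842
Percentile rank = 0.9842 * 100 = 98.42

98.42


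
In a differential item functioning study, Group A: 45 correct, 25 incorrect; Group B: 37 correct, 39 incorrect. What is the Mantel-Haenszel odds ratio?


Odds_A = 45/25 = 1.8
Odds_B = 37/39 = 0.9487
OR = Odds_A / Odds_B = 1.8 / 0.9487
Exactly, OR = (45 * 39) / (25 * 37) = 1755 / 925
OR = 1.8973

1.8973


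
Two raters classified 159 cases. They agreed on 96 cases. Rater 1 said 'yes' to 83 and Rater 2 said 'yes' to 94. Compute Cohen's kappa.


P_o = 96/159 = 0.603774
P_e = (83*94 + 76*65) / 25281 = 0.504015
kappa = (P_o - P_e) / (1 - P_e)
kappa = (0.603774 - 0.504015) / (1 - 0.504015)
kappa = 0.2011

0.2011


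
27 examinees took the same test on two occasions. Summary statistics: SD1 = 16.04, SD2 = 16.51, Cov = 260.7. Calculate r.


r = cov(X,Y) / (SD_X * SD_Y)
r = 260.7 / (16.04 * 16.51)
r = 260.7 / 264.8204
r = 0.9844

0.9844


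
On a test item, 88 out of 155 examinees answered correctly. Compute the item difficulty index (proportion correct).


Item difficulty p = number correct / total examinees
p = 88 / 155
p = 0.5677

0.5677


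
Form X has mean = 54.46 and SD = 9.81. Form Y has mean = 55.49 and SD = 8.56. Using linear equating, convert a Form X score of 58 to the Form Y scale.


slope = SD_Y / SD_X = 8.56 / 9.81 ~ 0.8726
intercept = mean_Y - slope * mean_X = 55.49 - (8.56 / 9.81) * 54.46 ~ 7.9693
Y = slope * X + intercept. To avoid rounding drift from the rounded slope/intercept, evaluate the equivalent form Y = mean_Y + SD_Y * (X - mean_X) / SD_X at full precision:
Y = 55.49 + 8.56 * (58 - 54.46) / 9.81
Y = 55.49 + 8.56 * 3.54 / 9.81
Y = 55.49 + 30.3024 / 9.81
Y = 55.49 + 3.0889
Y = 58.5789

58.5789


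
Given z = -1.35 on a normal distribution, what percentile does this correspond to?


CDF(z) = 0.5 * (1 + erf(z/sqrt(2)))
erf(-0.9546) = -0.823
CDF = 0.0885
Percentile rank = 0.0885 * 100 = 8.85

8.85


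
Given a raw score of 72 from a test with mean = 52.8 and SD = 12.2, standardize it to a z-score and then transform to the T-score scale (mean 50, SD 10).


z = (X - mean) / SD = (72 - 52.8) / 12.2
z = 19.2 / 12.2
z = 1.5738
T-score = T = 50 + 10z
Carry z at full precision (z = 19.2 / 12.2) into the conversion:
T-score = 50 + 10 * (19.2 / 12.2) = 50 + 192 / 12.2
T-score = 50 + 15.7377
T-score = 65.7377

65.7377


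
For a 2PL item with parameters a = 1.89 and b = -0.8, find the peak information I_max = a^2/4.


For 2PL, max info at theta = b = -0.8
I_max = a^2 / 4 = 1.89^2 / 4
= 3.5721 / 4
I_max = 0.893

0.893


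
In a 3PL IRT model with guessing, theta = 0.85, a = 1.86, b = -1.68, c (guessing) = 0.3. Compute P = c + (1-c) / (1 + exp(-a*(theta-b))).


logit = 1.86*(0.85 - -1.68) = 4.7058
P* = 1/(1 + exp(-4.7058)) = 0.991
P = 0.3 + (1 - 0.3) * 0.991
P = 0.9937

0.9937


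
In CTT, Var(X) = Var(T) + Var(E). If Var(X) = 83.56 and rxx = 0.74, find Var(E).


var_true = rxx * var_obs = 0.74 * 83.56 = 61.8344
var_error = var_obs - var_true
var_error = 83.56 - 61.8344
var_error = 21.7256

21.7256


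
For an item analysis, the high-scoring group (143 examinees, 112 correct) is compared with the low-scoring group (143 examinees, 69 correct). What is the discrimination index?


p_upper = 112/143 = 0.7832
p_lower = 69/143 = 0.4825
D = 0.7832 - 0.4825 = 0.3007

0.3007


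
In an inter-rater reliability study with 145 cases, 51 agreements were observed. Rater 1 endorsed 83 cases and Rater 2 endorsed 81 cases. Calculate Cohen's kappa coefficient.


P_o = 51/145 = 0.351724
P_e = (83*81 + 62*64) / 21025 = 0.50849
kappa = (P_o - P_e) / (1 - P_e)
kappa = (0.351724 - 0.50849) / (1 - 0.50849)
kappa = -0.3189

-0.3189


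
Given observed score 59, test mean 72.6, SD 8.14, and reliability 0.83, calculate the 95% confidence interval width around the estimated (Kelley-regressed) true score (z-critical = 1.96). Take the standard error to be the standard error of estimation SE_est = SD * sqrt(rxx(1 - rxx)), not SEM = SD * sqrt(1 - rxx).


True score estimate = 0.83*59 + 0.17*72.6 = 61.312
SE_est = SD * sqrt(rxx * (1 - rxx)) = 8.14 * sqrt(0.83 * 0.17) = 8.14 * sqrt(0.1411) = 3.057651
CI = T_est +/- z * SE_est, so width = 2 * z * SE_est = 2 * 1.96 * 3.057651
Width = 11.986

11.986


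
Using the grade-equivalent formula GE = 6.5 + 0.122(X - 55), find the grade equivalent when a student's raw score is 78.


raw - median = 78 - 55 = 23
slope * diff = 0.122 * 23 = 2.806
GE = 6.5 + 2.806
GE = 9.306

9.306


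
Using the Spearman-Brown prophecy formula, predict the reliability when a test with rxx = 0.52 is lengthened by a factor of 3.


r_new = (n * rxx) / (1 + (n-1) * rxx)
r_new = (3 * 0.52) / (1 + 2 * 0.52)
r_new = 1.56 / 2.04
r_new = 0.7647

0.7647


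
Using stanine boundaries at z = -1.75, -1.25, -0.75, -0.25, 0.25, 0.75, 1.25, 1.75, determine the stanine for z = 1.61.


Stanine boundaries: [-1.75, -1.25, -0.75, -0.25, 0.25, 0.75, 1.25, 1.75]
z = 1.61
Check each boundary:
  z >= -1.75 -> could be stanine 2
  z >= -1.25 -> could be stanine 3
  z >= -0.75 -> could be stanine 4
  z >= -0.25 -> could be stanine 5
  z >= 0.25 -> could be stanine 6
  z >= 0.75 -> could be stanine 7
  z >= 1.25 -> could be stanine 8
  z < 1.75
Highest qualifying boundary gives stanine = 8

8


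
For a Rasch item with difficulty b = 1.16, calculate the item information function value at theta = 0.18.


P = 1/(1+exp(-(0.18-1.16))) = 0.2729
I = P*(1-P) = 0.2729 * 0.7271
I = 0.1984

0.1984


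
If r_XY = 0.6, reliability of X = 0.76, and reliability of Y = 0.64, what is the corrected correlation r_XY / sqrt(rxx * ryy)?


r_corrected = rxy / sqrt(rxx * ryy)
= 0.6 / sqrt(0.76 * 0.64)
= 0.6 / sqrt(0.4864)
= 0.6 / 0.697424
r_corrected = 0.8603

0.8603


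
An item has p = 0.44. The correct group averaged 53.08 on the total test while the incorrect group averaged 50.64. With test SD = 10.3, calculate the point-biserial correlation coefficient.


q = 1 - p = 0.56
rpb = ((M1 - M0) / SD) * sqrt(p * q)
rpb = ((53.08 - 50.64) / 10.3) * sqrt(0.44 * 0.56)
rpb = 0.1176

0.1176


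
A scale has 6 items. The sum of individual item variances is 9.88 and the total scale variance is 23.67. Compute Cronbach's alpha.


alpha = (k/(k-1)) * (1 - sum(si^2)/s_total^2)
= (6/5) * (1 - 9.88/23.67)
alpha = 0.6991

0.6991


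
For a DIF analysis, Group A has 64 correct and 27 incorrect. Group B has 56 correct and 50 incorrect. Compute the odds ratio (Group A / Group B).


Odds_A = 64/27 = 2.3704
Odds_B = 56/50 = 1.12
OR = Odds_A / Odds_B = 2.3704 / 1.12
Exactly, OR = (64 * 50) / (27 * 56) = 3200 / 1512
OR = 2.1164

2.1164


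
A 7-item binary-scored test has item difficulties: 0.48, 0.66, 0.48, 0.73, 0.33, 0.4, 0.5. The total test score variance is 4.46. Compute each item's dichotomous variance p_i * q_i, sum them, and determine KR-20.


For each item, compute p_i * q_i:
  Item 1: 0.48 * 0.52 = 0.2496
  Item 2: 0.66 * 0.34 = 0.2244
  Item 3: 0.48 * 0.52 = 0.2496
  Item 4: 0.73 * 0.27 = 0.1971
  Item 5: 0.33 * 0.67 = 0.2211
  Item 6: 0.4 * 0.6 = 0.24
  Item 7: 0.5 * 0.5 = 0.25
Sum(p_i * q_i) = 0.2496 + 0.2244 + 0.2496 + 0.1971 + 0.2211 + 0.24 + 0.25 = 1.6318
KR-20 = (k/(k-1)) * (1 - Sum(p_i*q_i) / Var_total)
= (7/6) * (1 - 1.6318/4.46)
= 1.1667 * 0.6341
KR-20 = 0.7398

0.7398


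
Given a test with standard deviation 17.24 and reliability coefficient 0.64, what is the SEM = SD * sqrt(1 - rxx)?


SEM = SD * sqrt(1 - rxx)
SEM = 17.24 * sqrt(1 - 0.64)
SEM = 17.24 * sqrt(0.36) = 17.24 * 0.6
SEM = 10.344

10.344


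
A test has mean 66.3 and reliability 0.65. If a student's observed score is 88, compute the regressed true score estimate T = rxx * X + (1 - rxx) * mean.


T_est = rxx * X + (1 - rxx) * mean
T_est = 0.65 * 88 + 0.35 * 66.3
T_est = 57.2 + 23.205
T_est = 80.405

80.405


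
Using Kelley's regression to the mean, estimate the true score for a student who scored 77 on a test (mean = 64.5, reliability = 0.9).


T_est = rxx * X + (1 - rxx) * mean
T_est = 0.9 * 77 + 0.1 * 64.5
T_est = 69.3 + 6.45
T_est = 75.75

75.75


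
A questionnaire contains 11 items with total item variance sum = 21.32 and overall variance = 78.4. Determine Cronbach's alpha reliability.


alpha = (k/(k-1)) * (1 - sum(si^2)/s_total^2)
= (11/10) * (1 - 21.32/78.4)
alpha = 0.8009

0.8009


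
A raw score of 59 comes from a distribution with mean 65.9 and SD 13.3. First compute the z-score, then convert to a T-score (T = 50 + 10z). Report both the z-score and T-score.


z = (X - mean) / SD = (59 - 65.9) / 13.3
z = -6.9 / 13.3
z = -0.5188
T-score = T = 50 + 10z
Carry z at full precision (z = -6.9 / 13.3) into the conversion:
T-score = 50 + 10 * (-6.9 / 13.3) = 50 + -69 / 13.3
T-score = 50 + -5.188
T-score = 44.812

44.812


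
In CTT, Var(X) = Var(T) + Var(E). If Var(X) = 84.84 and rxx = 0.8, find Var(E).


var_true = rxx * var_obs = 0.8 * 84.84 = 67.872
var_error = var_obs - var_true
var_error = 84.84 - 67.872
var_error = 16.968

16.968


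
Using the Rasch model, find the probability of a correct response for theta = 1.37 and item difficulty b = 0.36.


theta - b = 1.37 - 0.36 = 1.01
exp(-(theta - b)) = exp(-1.01) = 0.3642
P = 1 / (1 + 0.3642)
P = 0.733

0.733


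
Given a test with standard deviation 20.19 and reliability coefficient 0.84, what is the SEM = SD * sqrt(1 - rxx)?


SEM = SD * sqrt(1 - rxx)
SEM = 20.19 * sqrt(1 - 0.84)
SEM = 20.19 * sqrt(0.16) = 20.19 * 0.4
SEM = 8.076

8.076


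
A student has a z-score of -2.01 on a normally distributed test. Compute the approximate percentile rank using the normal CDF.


CDF(z) = 0.5 * (1 + erf(z/sqrt(2)))
erf(-1.4213) = -0.9556
CDF = 0.0222
Percentile rank = 0.0222 * 100 = 2.22

2.22


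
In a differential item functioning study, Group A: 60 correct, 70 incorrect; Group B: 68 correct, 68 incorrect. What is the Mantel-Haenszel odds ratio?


Odds_A = 60/70 = 0.8571
Odds_B = 68/68 = 1.0
OR = Odds_A / Odds_B = 0.8571 / 1.0
Exactly, OR = (60 * 68) / (70 * 68) = 4080 / 4760
OR = 0.8571

0.8571


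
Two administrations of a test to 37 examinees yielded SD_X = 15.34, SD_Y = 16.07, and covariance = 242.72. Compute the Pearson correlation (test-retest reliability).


r = cov(X,Y) / (SD_X * SD_Y)
r = 242.72 / (15.34 * 16.07)
r = 242.72 / 246.5138
r = 0.9846

0.9846


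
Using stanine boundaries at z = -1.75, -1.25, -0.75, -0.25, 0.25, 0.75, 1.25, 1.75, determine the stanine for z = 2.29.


Stanine boundaries: [-1.75, -1.25, -0.75, -0.25, 0.25, 0.75, 1.25, 1.75]
z = 2.29
Check each boundary:
  z >= -1.75 -> could be stanine 2
  z >= -1.25 -> could be stanine 3
  z >= -0.75 -> could be stanine 4
  z >= -0.25 -> could be stanine 5
  z >= 0.25 -> could be stanine 6
  z >= 0.75 -> could be stanine 7
  z >= 1.25 -> could be stanine 8
  z >= 1.75 -> could be stanine 9
Highest qualifying boundary gives stanine = 9

9


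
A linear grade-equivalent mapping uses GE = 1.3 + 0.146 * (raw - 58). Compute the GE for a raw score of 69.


raw - median = 69 - 58 = 11
slope * diff = 0.146 * 11 = 1.606
GE = 1.3 + 1.606
GE = 2.906

2.906


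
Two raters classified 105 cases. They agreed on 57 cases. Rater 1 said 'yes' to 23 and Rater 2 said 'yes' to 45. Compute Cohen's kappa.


P_o = 57/105 = 0.542857
P_e = (23*45 + 82*60) / 11025 = 0.540136
kappa = (P_o - P_e) / (1 - P_e)
kappa = (0.542857 - 0.540136) / (1 - 0.540136)
kappa = 0.0059

0.0059


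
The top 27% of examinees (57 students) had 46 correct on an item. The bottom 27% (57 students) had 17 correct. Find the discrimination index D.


p_upper = 46/57 = 0.807
p_lower = 17/57 = 0.2982
D = 0.807 - 0.2982 = 0.5088

0.5088


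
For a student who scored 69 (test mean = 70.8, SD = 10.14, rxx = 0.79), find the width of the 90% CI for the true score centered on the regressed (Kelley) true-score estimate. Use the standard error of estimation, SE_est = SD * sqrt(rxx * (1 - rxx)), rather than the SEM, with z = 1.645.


True score estimate = 0.79*69 + 0.21*70.8 = 69.378
SE_est = SD * sqrt(rxx * (1 - rxx)) = 10.14 * sqrt(0.79 * 0.21) = 10.14 * sqrt(0.1659) = 4.130106
CI = T_est +/- z * SE_est, so width = 2 * z * SE_est = 2 * 1.645 * 4.130106
Width = 13.588

13.588


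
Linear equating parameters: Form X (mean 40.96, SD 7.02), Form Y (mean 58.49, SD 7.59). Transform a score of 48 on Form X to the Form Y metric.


slope = SD_Y / SD_X = 7.59 / 7.02 ~ 1.0812
intercept = mean_Y - slope * mean_X = 58.49 - (7.59 / 7.02) * 40.96 ~ 14.2042
Y = slope * X + intercept. To avoid rounding drift from the rounded slope/intercept, evaluate the equivalent form Y = mean_Y + SD_Y * (X - mean_X) / SD_X at full precision:
Y = 58.49 + 7.59 * (48 - 40.96) / 7.02
Y = 58.49 + 7.59 * 7.04 / 7.02
Y = 58.49 + 53.4336 / 7.02
Y = 58.49 + 7.6116
Y = 66.1016

66.1016


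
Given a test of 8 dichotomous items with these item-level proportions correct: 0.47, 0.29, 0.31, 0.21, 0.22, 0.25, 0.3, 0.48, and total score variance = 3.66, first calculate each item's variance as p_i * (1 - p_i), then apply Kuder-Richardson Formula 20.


For each item, compute p_i * q_i:
  Item 1: 0.47 * 0.53 = 0.2491
  Item 2: 0.29 * 0.71 = 0.2059
  Item 3: 0.31 * 0.69 = 0.2139
  Item 4: 0.21 * 0.79 = 0.1659
  Item 5: 0.22 * 0.78 = 0.1716
  Item 6: 0.25 * 0.75 = 0.1875
  Item 7: 0.3 * 0.7 = 0.21
  Item 8: 0.48 * 0.52 = 0.2496
Sum(p_i * q_i) = 0.2491 + 0.2059 + 0.2139 + 0.1659 + 0.1716 + 0.1875 + 0.21 + 0.2496 = 1.6535
KR-20 = (k/(k-1)) * (1 - Sum(p_i*q_i) / Var_total)
= (8/7) * (1 - 1.6535/3.66)
= 1.1429 * 0.5482
KR-20 = 0.6265

0.6265


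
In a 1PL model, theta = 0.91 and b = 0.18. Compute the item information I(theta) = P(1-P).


P = 1/(1+exp(-(0.91-0.18))) = 0.6748
I = P*(1-P) = 0.6748 * 0.3252
I = 0.2194

0.2194


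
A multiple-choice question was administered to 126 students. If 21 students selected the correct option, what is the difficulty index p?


Item difficulty p = number correct / total examinees
p = 21 / 126
p = 0.1667

0.1667


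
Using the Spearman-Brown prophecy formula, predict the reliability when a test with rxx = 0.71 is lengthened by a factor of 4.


r_new = (n * rxx) / (1 + (n-1) * rxx)
r_new = (4 * 0.71) / (1 + 3 * 0.71)
r_new = 2.84 / 3.13
r_new = 0.9073

0.9073


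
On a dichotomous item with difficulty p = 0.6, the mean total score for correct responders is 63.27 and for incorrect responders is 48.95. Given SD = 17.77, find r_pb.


q = 1 - p = 0.4
rpb = ((M1 - M0) / SD) * sqrt(p * q)
rpb = ((63.27 - 48.95) / 17.77) * sqrt(0.6 * 0.4)
rpb = 0.3948

0.3948


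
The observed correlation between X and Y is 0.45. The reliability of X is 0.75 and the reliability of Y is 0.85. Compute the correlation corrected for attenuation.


r_corrected = rxy / sqrt(rxx * ryy)
= 0.45 / sqrt(0.75 * 0.85)
= 0.45 / sqrt(0.6375)
= 0.45 / 0.798436
r_corrected = 0.5636

0.5636


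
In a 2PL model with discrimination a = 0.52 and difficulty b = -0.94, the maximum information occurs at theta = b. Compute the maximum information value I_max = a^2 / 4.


For 2PL, max info at theta = b = -0.94
I_max = a^2 / 4 = 0.52^2 / 4
= 0.2704 / 4
I_max = 0.0676

0.0676


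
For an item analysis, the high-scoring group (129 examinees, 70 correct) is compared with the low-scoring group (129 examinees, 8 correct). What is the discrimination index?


p_upper = 70/129 = 0.5426
p_lower = 8/129 = 0.062
D = 0.5426 - 0.062 = 0.4806

0.4806


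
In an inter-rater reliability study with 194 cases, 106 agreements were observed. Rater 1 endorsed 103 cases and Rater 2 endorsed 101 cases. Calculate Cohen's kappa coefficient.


P_o = 106/194 = 0.546392
P_e = (103*101 + 91*93) / 37636 = 0.501275
kappa = (P_o - P_e) / (1 - P_e)
kappa = (0.546392 - 0.501275) / (1 - 0.501275)
kappa = 0.0905

0.0905


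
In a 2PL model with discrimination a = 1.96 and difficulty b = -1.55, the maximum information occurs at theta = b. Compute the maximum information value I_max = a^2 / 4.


For 2PL, max info at theta = b = -1.55
I_max = a^2 / 4 = 1.96^2 / 4
= 3.8416 / 4
I_max = 0.9604

0.9604


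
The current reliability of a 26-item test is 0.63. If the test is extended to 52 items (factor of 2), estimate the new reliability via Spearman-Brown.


r_new = (n * rxx) / (1 + (n-1) * rxx)
r_new = (2 * 0.63) / (1 + 1 * 0.63)
r_new = 1.26 / 1.63
r_new = 0.773

0.773


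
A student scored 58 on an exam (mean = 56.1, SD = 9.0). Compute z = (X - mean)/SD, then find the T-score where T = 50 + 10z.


z = (X - mean) / SD = (58 - 56.1) / 9.0
z = 1.9 / 9.0
z = 0.2111
T-score = T = 50 + 10z
Carry z at full precision (z = 1.9 / 9.0) into the conversion:
T-score = 50 + 10 * (1.9 / 9.0) = 50 + 19 / 9.0
T-score = 50 + 2.1111
T-score = 52.1111

52.1111


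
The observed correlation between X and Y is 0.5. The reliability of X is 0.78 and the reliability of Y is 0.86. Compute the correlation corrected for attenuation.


r_corrected = rxy / sqrt(rxx * ryy)
= 0.5 / sqrt(0.78 * 0.86)
= 0.5 / sqrt(0.6708)
= 0.5 / 0.819024
r_corrected = 0.6105

0.6105


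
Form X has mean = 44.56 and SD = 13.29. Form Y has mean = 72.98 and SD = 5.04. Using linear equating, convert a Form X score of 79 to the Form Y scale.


slope = SD_Y / SD_X = 5.04 / 13.29 ~ 0.3792
intercept = mean_Y - slope * mean_X = 72.98 - (5.04 / 13.29) * 44.56 ~ 56.0814
Y = slope * X + intercept. To avoid rounding drift from the rounded slope/intercept, evaluate the equivalent form Y = mean_Y + SD_Y * (X - mean_X) / SD_X at full precision:
Y = 72.98 + 5.04 * (79 - 44.56) / 13.29
Y = 72.98 + 5.04 * 34.44 / 13.29
Y = 72.98 + 173.5776 / 13.29
Y = 72.98 + 13.0608
Y = 86.0408

86.0408


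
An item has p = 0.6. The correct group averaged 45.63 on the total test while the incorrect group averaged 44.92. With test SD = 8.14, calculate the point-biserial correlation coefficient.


q = 1 - p = 0.4
rpb = ((M1 - M0) / SD) * sqrt(p * q)
rpb = ((45.63 - 44.92) / 8.14) * sqrt(0.6 * 0.4)
rpb = 0.0427

0.0427


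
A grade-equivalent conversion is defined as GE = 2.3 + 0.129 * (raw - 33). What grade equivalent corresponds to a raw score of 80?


raw - median = 80 - 33 = 47
slope * diff = 0.129 * 47 = 6.063
GE = 2.3 + 6.063
GE = 8.363

8.363


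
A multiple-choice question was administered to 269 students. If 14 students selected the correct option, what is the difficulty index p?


Item difficulty p = number correct / total examinees
p = 14 / 269
p = 0.052

0.052


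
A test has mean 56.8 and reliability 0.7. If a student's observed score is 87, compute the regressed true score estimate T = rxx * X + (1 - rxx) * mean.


T_est = rxx * X + (1 - rxx) * mean
T_est = 0.7 * 87 + 0.3 * 56.8
T_est = 60.9 + 17.04
T_est = 77.94

77.94


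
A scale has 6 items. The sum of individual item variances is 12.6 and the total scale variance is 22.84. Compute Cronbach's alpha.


alpha = (k/(k-1)) * (1 - sum(si^2)/s_total^2)
= (6/5) * (1 - 12.6/22.84)
alpha = 0.538

0.538


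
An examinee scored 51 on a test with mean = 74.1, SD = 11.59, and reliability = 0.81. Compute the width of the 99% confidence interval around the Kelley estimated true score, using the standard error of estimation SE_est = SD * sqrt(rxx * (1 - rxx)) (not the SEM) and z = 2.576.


True score estimate = 0.81*51 + 0.19*74.1 = 55.389
SE_est = SD * sqrt(rxx * (1 - rxx)) = 11.59 * sqrt(0.81 * 0.19) = 11.59 * sqrt(0.1539) = 4.546767
CI = T_est +/- z * SE_est, so width = 2 * z * SE_est = 2 * 2.576 * 4.546767
Width = 23.4249

23.4249


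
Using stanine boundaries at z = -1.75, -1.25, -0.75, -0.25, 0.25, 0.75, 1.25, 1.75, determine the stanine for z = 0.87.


Stanine boundaries: [-1.75, -1.25, -0.75, -0.25, 0.25, 0.75, 1.25, 1.75]
z = 0.87
Check each boundary:
  z >= -1.75 -> could be stanine 2
  z >= -1.25 -> could be stanine 3
  z >= -0.75 -> could be stanine 4
  z >= -0.25 -> could be stanine 5
  z >= 0.25 -> could be stanine 6
  z >= 0.75 -> could be stanine 7
  z < 1.25
  z < 1.75
Highest qualifying boundary gives stanine = 7

7


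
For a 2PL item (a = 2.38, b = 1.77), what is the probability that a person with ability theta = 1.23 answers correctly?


a*(theta - b) = 2.38 * (1.23 - 1.77) = -1.2852
exp(--1.2852) = 3.6154
P = 1 / (1 + 3.6154)
P = 0.2167

0.2167


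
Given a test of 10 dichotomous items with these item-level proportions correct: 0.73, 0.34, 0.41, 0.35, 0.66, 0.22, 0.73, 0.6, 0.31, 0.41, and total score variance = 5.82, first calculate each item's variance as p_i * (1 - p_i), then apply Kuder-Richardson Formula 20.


For each item, compute p_i * q_i:
  Item 1: 0.73 * 0.27 = 0.1971
  Item 2: 0.34 * 0.66 = 0.2244
  Item 3: 0.41 * 0.59 = 0.2419
  Item 4: 0.35 * 0.65 = 0.2275
  Item 5: 0.66 * 0.34 = 0.2244
  Item 6: 0.22 * 0.78 = 0.1716
  Item 7: 0.73 * 0.27 = 0.1971
  Item 8: 0.6 * 0.4 = 0.24
  Item 9: 0.31 * 0.69 = 0.2139
  Item 10: 0.41 * 0.59 = 0.2419
Sum(p_i * q_i) = 0.1971 + 0.2244 + 0.2419 + 0.2275 + 0.2244 + 0.1716 + 0.1971 + 0.24 + 0.2139 + 0.2419 = 2.1798
KR-20 = (k/(k-1)) * (1 - Sum(p_i*q_i) / Var_total)
= (10/9) * (1 - 2.1798/5.82)
= 1.1111 * 0.6255
KR-20 = 0.695

0.695


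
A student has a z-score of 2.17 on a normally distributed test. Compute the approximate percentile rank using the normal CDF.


CDF(z) = 0.5 * (1 + erf(z/sqrt(2)))
erf(1.5344) = 0.97
CDF = 0.985
Percentile rank = 0.985 * 100 = 98.5

98.5


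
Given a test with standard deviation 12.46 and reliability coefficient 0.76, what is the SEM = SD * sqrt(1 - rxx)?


SEM = SD * sqrt(1 - rxx)
SEM = 12.46 * sqrt(1 - 0.76)
SEM = 12.46 * sqrt(0.24) = 12.46 * 0.489898
SEM = 6.1041

6.1041


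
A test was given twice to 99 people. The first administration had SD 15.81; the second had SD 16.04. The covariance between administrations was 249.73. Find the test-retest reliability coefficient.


r = cov(X,Y) / (SD_X * SD_Y)
r = 249.73 / (15.81 * 16.04)
r = 249.73 / 253.5924
r = 0.9848

0.9848


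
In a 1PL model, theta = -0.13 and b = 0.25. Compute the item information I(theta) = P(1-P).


P = 1/(1+exp(-(-0.13-0.25))) = 0.4061
I = P*(1-P) = 0.4061 * 0.5939
I = 0.2412

0.2412


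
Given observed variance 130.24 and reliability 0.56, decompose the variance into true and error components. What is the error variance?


var_true = rxx * var_obs = 0.56 * 130.24 = 72.9344
var_error = var_obs - var_true
var_error = 130.24 - 72.9344
var_error = 57.3056

57.3056


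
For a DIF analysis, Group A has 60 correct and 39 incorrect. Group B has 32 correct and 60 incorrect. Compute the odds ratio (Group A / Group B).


Odds_A = 60/39 = 1.5385
Odds_B = 32/60 = 0.5333
OR = Odds_A / Odds_B = 1.5385 / 0.5333
Exactly, OR = (60 * 60) / (39 * 32) = 3600 / 1248
OR = 2.8846

2.8846


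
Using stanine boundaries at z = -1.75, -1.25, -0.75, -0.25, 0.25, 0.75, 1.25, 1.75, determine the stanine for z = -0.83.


Stanine boundaries: [-1.75, -1.25, -0.75, -0.25, 0.25, 0.75, 1.25, 1.75]
z = -0.83
Check each boundary:
  z >= -1.75 -> could be stanine 2
  z >= -1.25 -> could be stanine 3
  z < -0.75
  z < -0.25
  z < 0.25
  z < 0.75
  z < 1.25
  z < 1.75
Highest qualifying boundary gives stanine = 3

3


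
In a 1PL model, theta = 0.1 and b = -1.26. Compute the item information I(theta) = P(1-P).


P = 1/(1+exp(-(0.1--1.26))) = 0.7958
I = P*(1-P) = 0.7958 * 0.2042
I = 0.1625

0.1625


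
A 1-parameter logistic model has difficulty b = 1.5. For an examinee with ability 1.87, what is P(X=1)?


theta - b = 1.87 - 1.5 = 0.37
exp(-(theta - b)) = exp(-0.37) = 0.6907
P = 1 / (1 + 0.6907)
P = 0.5915

0.5915


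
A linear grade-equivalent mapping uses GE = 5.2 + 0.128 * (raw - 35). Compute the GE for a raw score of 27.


raw - median = 27 - 35 = -8
slope * diff = 0.128 * -8 = -1.024
GE = 5.2 + -1.024
GE = 4.176

4.176


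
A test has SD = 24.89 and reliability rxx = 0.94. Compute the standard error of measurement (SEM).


SEM = SD * sqrt(1 - rxx)
SEM = 24.89 * sqrt(1 - 0.94)
SEM = 24.89 * sqrt(0.06) = 24.89 * 0.244949
SEM = 6.0968

6.0968


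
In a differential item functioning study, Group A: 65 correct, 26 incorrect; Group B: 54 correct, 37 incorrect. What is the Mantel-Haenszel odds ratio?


Odds_A = 65/26 = 2.5
Odds_B = 54/37 = 1.4595
OR = Odds_A / Odds_B = 2.5 / 1.4595
Exactly, OR = (65 * 37) / (26 * 54) = 2405 / 1404
OR = 1.713

1.713


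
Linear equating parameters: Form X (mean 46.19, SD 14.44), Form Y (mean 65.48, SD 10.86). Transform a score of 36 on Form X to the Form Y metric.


slope = SD_Y / SD_X = 10.86 / 14.44 ~ 0.7521
intercept = mean_Y - slope * mean_X = 65.48 - (10.86 / 14.44) * 46.19 ~ 30.7415
Y = slope * X + intercept. To avoid rounding drift from the rounded slope/intercept, evaluate the equivalent form Y = mean_Y + SD_Y * (X - mean_X) / SD_X at full precision:
Y = 65.48 + 10.86 * (36 - 46.19) / 14.44
Y = 65.48 - 10.86 * 10.19 / 14.44
Y = 65.48 - 110.6634 / 14.44
Y = 65.48 - 7.6637
Y = 57.8163

57.8163


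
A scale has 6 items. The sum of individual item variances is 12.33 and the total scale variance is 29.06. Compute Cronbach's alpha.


alpha = (k/(k-1)) * (1 - sum(si^2)/s_total^2)
= (6/5) * (1 - 12.33/29.06)
alpha = 0.6908

0.6908


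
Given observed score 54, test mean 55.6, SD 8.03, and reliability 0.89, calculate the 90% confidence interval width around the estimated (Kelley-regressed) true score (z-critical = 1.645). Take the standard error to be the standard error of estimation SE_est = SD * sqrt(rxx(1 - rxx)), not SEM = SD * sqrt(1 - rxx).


True score estimate = 0.89*54 + 0.11*55.6 = 54.176
SE_est = SD * sqrt(rxx * (1 - rxx)) = 8.03 * sqrt(0.89 * 0.11) = 8.03 * sqrt(0.0979) = 2.512505
CI = T_est +/- z * SE_est, so width = 2 * z * SE_est = 2 * 1.645 * 2.512505
Width = 8.2661

8.2661


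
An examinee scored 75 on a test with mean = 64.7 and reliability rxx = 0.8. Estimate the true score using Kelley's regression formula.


T_est = rxx * X + (1 - rxx) * mean
T_est = 0.8 * 75 + 0.2 * 64.7
T_est = 60.0 + 12.94
T_est = 72.94

72.94


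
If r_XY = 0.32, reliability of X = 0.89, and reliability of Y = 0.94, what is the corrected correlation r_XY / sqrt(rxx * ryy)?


r_corrected = rxy / sqrt(rxx * ryy)
= 0.32 / sqrt(0.89 * 0.94)
= 0.32 / sqrt(0.8366)
= 0.32 / 0.914658
r_corrected = 0.3499

0.3499


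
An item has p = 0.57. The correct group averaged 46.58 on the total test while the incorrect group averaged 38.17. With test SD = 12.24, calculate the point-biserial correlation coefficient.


q = 1 - p = 0.43
rpb = ((M1 - M0) / SD) * sqrt(p * q)
rpb = ((46.58 - 38.17) / 12.24) * sqrt(0.57 * 0.43)
rpb = 0.3402

0.3402


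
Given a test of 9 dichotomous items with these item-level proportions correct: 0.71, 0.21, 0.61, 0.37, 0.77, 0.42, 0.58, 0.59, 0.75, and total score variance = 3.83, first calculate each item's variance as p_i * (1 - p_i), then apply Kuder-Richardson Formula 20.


For each item, compute p_i * q_i:
  Item 1: 0.71 * 0.29 = 0.2059
  Item 2: 0.21 * 0.79 = 0.1659
  Item 3: 0.61 * 0.39 = 0.2379
  Item 4: 0.37 * 0.63 = 0.2331
  Item 5: 0.77 * 0.23 = 0.1771
  Item 6: 0.42 * 0.58 = 0.2436
  Item 7: 0.58 * 0.42 = 0.2436
  Item 8: 0.59 * 0.41 = 0.2419
  Item 9: 0.75 * 0.25 = 0.1875
Sum(p_i * q_i) = 0.2059 + 0.1659 + 0.2379 + 0.2331 + 0.1771 + 0.2436 + 0.2436 + 0.2419 + 0.1875 = 1.9365
KR-20 = (k/(k-1)) * (1 - Sum(p_i*q_i) / Var_total)
= (9/8) * (1 - 1.9365/3.83)
= 1.125 * 0.4944
KR-20 = 0.5562

0.5562


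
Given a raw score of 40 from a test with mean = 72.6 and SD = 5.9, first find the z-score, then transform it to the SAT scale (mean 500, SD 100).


z = (X - mean) / SD = (40 - 72.6) / 5.9
z = -32.6 / 5.9
z = -5.5254
SAT-scale = SAT = 500 + 100z
Carry z at full precision (z = -32.6 / 5.9) into the conversion:
SAT-scale = 500 + 100 * (-32.6 / 5.9) = 500 + -3260 / 5.9
SAT-scale = 500 + -552.5424
SAT-scale = -52.5424

-52.5424


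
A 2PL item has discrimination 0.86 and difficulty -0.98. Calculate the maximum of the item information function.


For 2PL, max info at theta = b = -0.98
I_max = a^2 / 4 = 0.86^2 / 4
= 0.7396 / 4
I_max = 0.1849

0.1849


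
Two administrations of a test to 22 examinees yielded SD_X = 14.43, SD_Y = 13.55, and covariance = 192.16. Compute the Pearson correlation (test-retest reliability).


r = cov(X,Y) / (SD_X * SD_Y)
r = 192.16 / (14.43 * 13.55)
r = 192.16 / 195.5265
r = 0.9828

0.9828


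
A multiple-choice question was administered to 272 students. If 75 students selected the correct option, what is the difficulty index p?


Item difficulty p = number correct / total examinees
p = 75 / 272
p = 0.2757

0.2757


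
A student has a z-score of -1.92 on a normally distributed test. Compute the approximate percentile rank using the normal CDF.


CDF(z) = 0.5 * (1 + erf(z/sqrt(2)))
erf(-1.3576) = -0.9451
CDF = 0.0274
Percentile rank = 0.0274 * 100 = 2.74

2.74


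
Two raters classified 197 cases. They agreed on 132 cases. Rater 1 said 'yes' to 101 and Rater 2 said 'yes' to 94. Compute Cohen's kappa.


P_o = 132/197 = 0.670051
P_e = (101*94 + 96*103) / 38809 = 0.49942
kappa = (P_o - P_e) / (1 - P_e)
kappa = (0.670051 - 0.49942) / (1 - 0.49942)
kappa = 0.3409

0.3409


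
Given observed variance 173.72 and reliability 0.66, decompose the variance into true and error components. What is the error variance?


var_true = rxx * var_obs = 0.66 * 173.72 = 114.6552
var_error = var_obs - var_true
var_error = 173.72 - 114.6552
var_error = 59.0648

59.0648


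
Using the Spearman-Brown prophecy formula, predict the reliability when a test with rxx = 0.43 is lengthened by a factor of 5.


r_new = (n * rxx) / (1 + (n-1) * rxx)
r_new = (5 * 0.43) / (1 + 4 * 0.43)
r_new = 2.15 / 2.72
r_new = 0.7904

0.7904


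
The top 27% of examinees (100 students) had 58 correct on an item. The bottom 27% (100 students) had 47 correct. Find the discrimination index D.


p_upper = 58/100 = 0.58
p_lower = 47/100 = 0.47
D = 0.58 - 0.47 = 0.11

0.11


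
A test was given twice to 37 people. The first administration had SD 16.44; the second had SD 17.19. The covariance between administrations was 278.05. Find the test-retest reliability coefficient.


r = cov(X,Y) / (SD_X * SD_Y)
r = 278.05 / (16.44 * 17.19)
r = 278.05 / 282.6036
r = 0.9839

0.9839


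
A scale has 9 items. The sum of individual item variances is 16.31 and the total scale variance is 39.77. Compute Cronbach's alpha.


alpha = (k/(k-1)) * (1 - sum(si^2)/s_total^2)
= (9/8) * (1 - 16.31/39.77)
alpha = 0.6636

0.6636


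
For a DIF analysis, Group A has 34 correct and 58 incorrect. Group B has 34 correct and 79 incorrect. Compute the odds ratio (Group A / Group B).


Odds_A = 34/58 = 0.5862
Odds_B = 34/79 = 0.4304
OR = Odds_A / Odds_B = 0.5862 / 0.4304
Exactly, OR = (34 * 79) / (58 * 34) = 2686 / 1972
OR = 1.3621

1.3621


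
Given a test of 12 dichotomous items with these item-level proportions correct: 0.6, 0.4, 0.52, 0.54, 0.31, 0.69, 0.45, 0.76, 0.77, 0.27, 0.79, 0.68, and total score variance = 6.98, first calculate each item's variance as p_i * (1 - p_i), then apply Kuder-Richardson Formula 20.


For each item, compute p_i * q_i:
  Item 1: 0.6 * 0.4 = 0.24
  Item 2: 0.4 * 0.6 = 0.24
  Item 3: 0.52 * 0.48 = 0.2496
  Item 4: 0.54 * 0.46 = 0.2484
  Item 5: 0.31 * 0.69 = 0.2139
  Item 6: 0.69 * 0.31 = 0.2139
  Item 7: 0.45 * 0.55 = 0.2475
  Item 8: 0.76 * 0.24 = 0.1824
  Item 9: 0.77 * 0.23 = 0.1771
  Item 10: 0.27 * 0.73 = 0.1971
  Item 11: 0.79 * 0.21 = 0.1659
  Item 12: 0.68 * 0.32 = 0.2176
Sum(p_i * q_i) = 0.24 + 0.24 + 0.2496 + 0.2484 + 0.2139 + 0.2139 + 0.2475 + 0.1824 + 0.1771 + 0.1971 + 0.1659 + 0.2176 = 2.5934
KR-20 = (k/(k-1)) * (1 - Sum(p_i*q_i) / Var_total)
= (12/11) * (1 - 2.5934/6.98)
= 1.0909 * 0.6285
KR-20 = 0.6856

0.6856


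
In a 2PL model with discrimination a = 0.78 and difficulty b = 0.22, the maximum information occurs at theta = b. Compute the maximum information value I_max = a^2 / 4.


For 2PL, max info at theta = b = 0.22
I_max = a^2 / 4 = 0.78^2 / 4
= 0.6084 / 4
I_max = 0.1521

0.1521


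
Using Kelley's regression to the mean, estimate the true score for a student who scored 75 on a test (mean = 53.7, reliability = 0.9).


T_est = rxx * X + (1 - rxx) * mean
T_est = 0.9 * 75 + 0.1 * 53.7
T_est = 67.5 + 5.37
T_est = 72.87

72.87


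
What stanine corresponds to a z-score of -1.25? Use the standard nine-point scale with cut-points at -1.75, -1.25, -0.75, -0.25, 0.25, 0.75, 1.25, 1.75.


Stanine boundaries: [-1.75, -1.25, -0.75, -0.25, 0.25, 0.75, 1.25, 1.75]
z = -1.25
Check each boundary:
  z >= -1.75 -> could be stanine 2
  z >= -1.25 -> could be stanine 3
  z < -0.75
  z < -0.25
  z < 0.25
  z < 0.75
  z < 1.25
  z < 1.75
Highest qualifying boundary gives stanine = 3

3


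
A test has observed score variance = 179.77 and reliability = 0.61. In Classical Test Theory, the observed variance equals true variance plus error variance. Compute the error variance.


var_true = rxx * var_obs = 0.61 * 179.77 = 109.6597
var_error = var_obs - var_true
var_error = 179.77 - 109.6597
var_error = 70.1103

70.1103


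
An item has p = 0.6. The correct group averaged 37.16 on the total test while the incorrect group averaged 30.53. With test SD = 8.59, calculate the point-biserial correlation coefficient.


q = 1 - p = 0.4
rpb = ((M1 - M0) / SD) * sqrt(p * q)
rpb = ((37.16 - 30.53) / 8.59) * sqrt(0.6 * 0.4)
rpb = 0.3781

0.3781
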